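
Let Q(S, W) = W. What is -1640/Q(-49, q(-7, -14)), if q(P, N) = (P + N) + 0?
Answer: 1640/21 ≈ 78.095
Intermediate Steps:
q(P, N) = N + P (q(P, N) = (N + P) + 0 = N + P)
-1640/Q(-49, q(-7, -14)) = -1640/(-14 - 7) = -1640/(-21) = -1640*(-1/21) = 1640/21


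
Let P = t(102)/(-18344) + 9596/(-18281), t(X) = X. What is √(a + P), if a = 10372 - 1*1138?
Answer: √64898239847018791385/83836666 ≈ 96.091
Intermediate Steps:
a = 9234 (a = 10372 - 1138 = 9234)
P = -88946843/167673332 (P = 102/(-18344) + 9596/(-18281) = 102*(-1/18344) + 9596*(-1/18281) = -51/9172 - 9596/18281 = -88946843/167673332 ≈ -0.53048)
√(a + P) = √(9234 - 88946843/167673332) = √(1548206600845/167673332) = √64898239847018791385/83836666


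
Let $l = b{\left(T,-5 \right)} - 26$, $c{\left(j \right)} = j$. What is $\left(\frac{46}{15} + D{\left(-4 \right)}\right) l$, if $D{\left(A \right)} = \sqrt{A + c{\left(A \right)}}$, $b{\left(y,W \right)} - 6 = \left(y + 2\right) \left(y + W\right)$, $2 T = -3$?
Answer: $- \frac{713}{10} - \frac{93 i \sqrt{2}}{2} \approx -71.3 - 65.761 i$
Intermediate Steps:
$T = - \frac{3}{2}$ ($T = \frac{1}{2} \left(-3\right) = - \frac{3}{2} \approx -1.5$)
$b{\left(y,W \right)} = 6 + \left(2 + y\right) \left(W + y\right)$ ($b{\left(y,W \right)} = 6 + \left(y + 2\right) \left(y + W\right) = 6 + \left(2 + y\right) \left(W + y\right)$)
$D{\left(A \right)} = \sqrt{2} \sqrt{A}$ ($D{\left(A \right)} = \sqrt{A + A} = \sqrt{2 A} = \sqrt{2} \sqrt{A}$)
$l = - \frac{93}{4}$ ($l = \left(6 + \left(- \frac{3}{2}\right)^{2} + 2 \left(-5\right) + 2 \left(- \frac{3}{2}\right) - - \frac{15}{2}\right) - 26 = \left(6 + \frac{9}{4} - 10 - 3 + \frac{15}{2}\right) - 26 = \frac{11}{4} - 26 = - \frac{93}{4} \approx -23.25$)
$\left(\frac{46}{15} + D{\left(-4 \right)}\right) l = \left(\frac{46}{15} + \sqrt{2} \sqrt{-4}\right) \left(- \frac{93}{4}\right) = \left(46 \cdot \frac{1}{15} + \sqrt{2} \cdot 2 i\right) \left(- \frac{93}{4}\right) = \left(\frac{46}{15} + 2 i \sqrt{2}\right) \left(- \frac{93}{4}\right) = - \frac{713}{10} - \frac{93 i \sqrt{2}}{2}$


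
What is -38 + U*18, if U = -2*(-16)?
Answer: 538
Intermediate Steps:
U = 32
-38 + U*18 = -38 + 32*18 = -38 + 576 = 538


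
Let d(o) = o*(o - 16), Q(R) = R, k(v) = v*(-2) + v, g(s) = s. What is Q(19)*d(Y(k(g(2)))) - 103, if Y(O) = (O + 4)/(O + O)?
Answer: 215/4 ≈ 53.750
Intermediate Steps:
k(v) = -v (k(v) = -2*v + v = -v)
Y(O) = (4 + O)/(2*O) (Y(O) = (4 + O)/((2*O)) = (4 + O)*(1/(2*O)) = (4 + O)/(2*O))
d(o) = o*(-16 + o)
Q(19)*d(Y(k(g(2)))) - 103 = 19*(((4 - 1*2)/(2*((-1*2))))*(-16 + (4 - 1*2)/(2*((-1*2))))) - 103 = 19*(((½)*(4 - 2)/(-2))*(-16 + (½)*(4 - 2)/(-2))) - 103 = 19*(((½)*(-½)*2)*(-16 + (½)*(-½)*2)) - 103 = 19*(-(-16 - ½)/2) - 103 = 19*(-½*(-33/2)) - 103 = 19*(33/4) - 103 = 627/4 - 103 = 215/4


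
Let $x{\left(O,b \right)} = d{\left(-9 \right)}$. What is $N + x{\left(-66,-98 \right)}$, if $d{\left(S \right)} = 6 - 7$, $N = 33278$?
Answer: $33277$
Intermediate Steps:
$d{\left(S \right)} = -1$ ($d{\left(S \right)} = 6 - 7 = -1$)
$x{\left(O,b \right)} = -1$
$N + x{\left(-66,-98 \right)} = 33278 - 1 = 33277$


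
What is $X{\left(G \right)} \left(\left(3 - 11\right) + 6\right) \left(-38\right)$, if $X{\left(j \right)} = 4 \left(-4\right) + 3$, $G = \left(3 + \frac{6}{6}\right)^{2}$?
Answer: $-988$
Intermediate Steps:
$G = 16$ ($G = \left(3 + 6 \cdot \frac{1}{6}\right)^{2} = \left(3 + 1\right)^{2} = 4^{2} = 16$)
$X{\left(j \right)} = -13$ ($X{\left(j \right)} = -16 + 3 = -13$)
$X{\left(G \right)} \left(\left(3 - 11\right) + 6\right) \left(-38\right) = - 13 \left(\left(3 - 11\right) + 6\right) \left(-38\right) = - 13 \left(-8 + 6\right) \left(-38\right) = \left(-13\right) \left(-2\right) \left(-38\right) = 26 \left(-38\right) = -988$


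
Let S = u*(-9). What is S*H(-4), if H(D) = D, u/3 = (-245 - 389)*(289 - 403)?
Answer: 7805808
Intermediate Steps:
u = 216828 (u = 3*((-245 - 389)*(289 - 403)) = 3*(-634*(-114)) = 3*72276 = 216828)
S = -1951452 (S = 216828*(-9) = -1951452)
S*H(-4) = -1951452*(-4) = 7805808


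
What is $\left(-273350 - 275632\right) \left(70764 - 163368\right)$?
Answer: $50837929128$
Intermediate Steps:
$\left(-273350 - 275632\right) \left(70764 - 163368\right) = - 548982 \left(70764 - 163368\right) = \left(-548982\right) \left(-92604\right) = 50837929128$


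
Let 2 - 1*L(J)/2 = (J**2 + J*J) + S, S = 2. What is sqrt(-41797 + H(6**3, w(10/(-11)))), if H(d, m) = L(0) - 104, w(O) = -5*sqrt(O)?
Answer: I*sqrt(41901) ≈ 204.7*I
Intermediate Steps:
L(J) = -4*J**2 (L(J) = 4 - 2*((J**2 + J*J) + 2) = 4 - 2*((J**2 + J**2) + 2) = 4 - 2*(2*J**2 + 2) = 4 - 2*(2 + 2*J**2) = 4 + (-4 - 4*J**2) = -4*J**2)
H(d, m) = -104 (H(d, m) = -4*0**2 - 104 = -4*0 - 104 = 0 - 104 = -104)
sqrt(-41797 + H(6**3, w(10/(-11)))) = sqrt(-41797 - 104) = sqrt(-41901) = I*sqrt(41901)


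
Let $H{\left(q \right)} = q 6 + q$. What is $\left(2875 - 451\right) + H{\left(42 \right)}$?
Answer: $2718$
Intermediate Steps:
$H{\left(q \right)} = 7 q$ ($H{\left(q \right)} = 6 q + q = 7 q$)
$\left(2875 - 451\right) + H{\left(42 \right)} = \left(2875 - 451\right) + 7 \cdot 42 = 2424 + 294 = 2718$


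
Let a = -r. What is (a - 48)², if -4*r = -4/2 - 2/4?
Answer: 151321/64 ≈ 2364.4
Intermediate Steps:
r = 5/8 (r = -(-4/2 - 2/4)/4 = -(-4*½ - 2*¼)/4 = -(-2 - ½)/4 = -¼*(-5/2) = 5/8 ≈ 0.62500)
a = -5/8 (a = -1*5/8 = -5/8 ≈ -0.62500)
(a - 48)² = (-5/8 - 48)² = (-389/8)² = 151321/64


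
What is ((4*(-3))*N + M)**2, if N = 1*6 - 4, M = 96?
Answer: 5184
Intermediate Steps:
N = 2 (N = 6 - 4 = 2)
((4*(-3))*N + M)**2 = ((4*(-3))*2 + 96)**2 = (-12*2 + 96)**2 = (-24 + 96)**2 = 72**2 = 5184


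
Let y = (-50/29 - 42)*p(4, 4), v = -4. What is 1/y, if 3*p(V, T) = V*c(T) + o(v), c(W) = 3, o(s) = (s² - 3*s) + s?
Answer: -29/15216 ≈ -0.0019059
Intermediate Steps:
o(s) = s² - 2*s
p(V, T) = 8 + V (p(V, T) = (V*3 - 4*(-2 - 4))/3 = (3*V - 4*(-6))/3 = (3*V + 24)/3 = (24 + 3*V)/3 = 8 + V)
y = -15216/29 (y = (-50/29 - 42)*(8 + 4) = (-50*1/29 - 42)*12 = (-50/29 - 42)*12 = -1268/29*12 = -15216/29 ≈ -524.69)
1/y = 1/(-15216/29) = -29/15216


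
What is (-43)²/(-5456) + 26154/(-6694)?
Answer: -77536715/18261232 ≈ -4.2460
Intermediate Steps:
(-43)²/(-5456) + 26154/(-6694) = 1849*(-1/5456) + 26154*(-1/6694) = -1849/5456 - 13077/3347 = -77536715/18261232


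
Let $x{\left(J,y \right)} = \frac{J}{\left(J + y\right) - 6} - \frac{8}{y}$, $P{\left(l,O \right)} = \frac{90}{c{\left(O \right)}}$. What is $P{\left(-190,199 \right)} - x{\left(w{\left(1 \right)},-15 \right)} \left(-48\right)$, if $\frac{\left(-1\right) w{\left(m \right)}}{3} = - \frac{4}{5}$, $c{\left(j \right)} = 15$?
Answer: $\frac{3938}{155} \approx 25.406$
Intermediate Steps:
$P{\left(l,O \right)} = 6$ ($P{\left(l,O \right)} = \frac{90}{15} = 90 \cdot \frac{1}{15} = 6$)
$w{\left(m \right)} = \frac{12}{5}$ ($w{\left(m \right)} = - 3 \left(- \frac{4}{5}\right) = - 3 \left(\left(-4\right) \frac{1}{5}\right) = \left(-3\right) \left(- \frac{4}{5}\right) = \frac{12}{5}$)
$x{\left(J,y \right)} = - \frac{8}{y} + \frac{J}{-6 + J + y}$ ($x{\left(J,y \right)} = \frac{J}{-6 + J + y} - \frac{8}{y} = - \frac{8}{y} + \frac{J}{-6 + J + y}$)
$P{\left(-190,199 \right)} - x{\left(w{\left(1 \right)},-15 \right)} \left(-48\right) = 6 - \frac{48 - \frac{96}{5} - -120 + \frac{12}{5} \left(-15\right)}{\left(-15\right) \left(-6 + \frac{12}{5} - 15\right)} \left(-48\right) = 6 - - \frac{48 - \frac{96}{5} + 120 - 36}{15 \left(- \frac{93}{5}\right)} \left(-48\right) = 6 - \left(- \frac{1}{15}\right) \left(- \frac{5}{93}\right) \frac{564}{5} \left(-48\right) = 6 - \frac{188}{465} \left(-48\right) = 6 - - \frac{3008}{155} = 6 + \frac{3008}{155} = \frac{3938}{155}$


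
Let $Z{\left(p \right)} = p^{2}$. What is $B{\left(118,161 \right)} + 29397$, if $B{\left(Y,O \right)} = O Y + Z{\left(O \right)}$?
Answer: $74316$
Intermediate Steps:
$B{\left(Y,O \right)} = O^{2} + O Y$ ($B{\left(Y,O \right)} = O Y + O^{2} = O^{2} + O Y$)
$B{\left(118,161 \right)} + 29397 = 161 \left(161 + 118\right) + 29397 = 161 \cdot 279 + 29397 = 44919 + 29397 = 74316$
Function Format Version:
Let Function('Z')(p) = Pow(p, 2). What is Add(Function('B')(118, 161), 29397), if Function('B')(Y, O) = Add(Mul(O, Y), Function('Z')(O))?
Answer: 74316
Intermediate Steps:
Function('B')(Y, O) = Add(Pow(O, 2), Mul(O, Y)) (Function('B')(Y, O) = Add(Mul(O, Y), Pow(O, 2)) = Add(Pow(O, 2), Mul(O, Y)))
Add(Function('B')(118, 161), 29397) = Add(Mul(161, Add(161, 118)), 29397) = Add(Mul(161, 279), 29397) = Add(44919, 29397) = 74316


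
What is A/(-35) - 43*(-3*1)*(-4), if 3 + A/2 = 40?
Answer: -18134/35 ≈ -518.11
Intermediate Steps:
A = 74 (A = -6 + 2*40 = -6 + 80 = 74)
A/(-35) - 43*(-3*1)*(-4) = 74/(-35) - 43*(-3*1)*(-4) = 74*(-1/35) - (-129)*(-4) = -74/35 - 43*12 = -74/35 - 516 = -18134/35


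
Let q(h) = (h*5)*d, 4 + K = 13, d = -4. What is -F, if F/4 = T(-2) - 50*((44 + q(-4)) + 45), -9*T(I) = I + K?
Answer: 304228/9 ≈ 33803.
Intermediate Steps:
K = 9 (K = -4 + 13 = 9)
q(h) = -20*h (q(h) = (h*5)*(-4) = (5*h)*(-4) = -20*h)
T(I) = -1 - I/9 (T(I) = -(I + 9)/9 = -(9 + I)/9 = -1 - I/9)
F = -304228/9 (F = 4*((-1 - ⅑*(-2)) - 50*((44 - 20*(-4)) + 45)) = 4*((-1 + 2/9) - 50*((44 + 80) + 45)) = 4*(-7/9 - 50*(124 + 45)) = 4*(-7/9 - 50*169) = 4*(-7/9 - 8450) = 4*(-76057/9) = -304228/9 ≈ -33803.)
-F = -1*(-304228/9) = 304228/9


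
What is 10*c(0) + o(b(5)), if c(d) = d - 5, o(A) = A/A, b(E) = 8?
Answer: -49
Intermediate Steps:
o(A) = 1
c(d) = -5 + d
10*c(0) + o(b(5)) = 10*(-5 + 0) + 1 = 10*(-5) + 1 = -50 + 1 = -49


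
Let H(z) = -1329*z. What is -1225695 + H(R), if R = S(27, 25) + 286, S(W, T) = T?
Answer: -1639014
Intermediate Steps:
R = 311 (R = 25 + 286 = 311)
-1225695 + H(R) = -1225695 - 1329*311 = -1225695 - 413319 = -1639014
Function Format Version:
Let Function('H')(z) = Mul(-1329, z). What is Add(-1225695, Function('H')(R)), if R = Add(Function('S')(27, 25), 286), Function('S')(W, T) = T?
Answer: -1639014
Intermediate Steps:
R = 311 (R = Add(25, 286) = 311)
Add(-1225695, Function('H')(R)) = Add(-1225695, Mul(-1329, 311)) = Add(-1225695, -413319) = -1639014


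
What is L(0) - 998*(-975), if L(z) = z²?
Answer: 973050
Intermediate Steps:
L(0) - 998*(-975) = 0² - 998*(-975) = 0 + 973050 = 973050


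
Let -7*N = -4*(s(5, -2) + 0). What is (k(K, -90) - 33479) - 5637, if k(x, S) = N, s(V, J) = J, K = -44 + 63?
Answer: -273820/7 ≈ -39117.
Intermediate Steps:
K = 19
N = -8/7 (N = -(-4)*(-2 + 0)/7 = -(-4)*(-2)/7 = -1/7*8 = -8/7 ≈ -1.1429)
k(x, S) = -8/7
(k(K, -90) - 33479) - 5637 = (-8/7 - 33479) - 5637 = -234361/7 - 5637 = -273820/7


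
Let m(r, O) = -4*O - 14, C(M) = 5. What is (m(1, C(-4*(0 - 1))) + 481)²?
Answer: 199809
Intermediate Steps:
m(r, O) = -14 - 4*O
(m(1, C(-4*(0 - 1))) + 481)² = ((-14 - 4*5) + 481)² = ((-14 - 20) + 481)² = (-34 + 481)² = 447² = 199809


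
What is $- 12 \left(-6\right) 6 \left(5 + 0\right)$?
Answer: $2160$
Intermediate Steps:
$- 12 \left(-6\right) 6 \left(5 + 0\right) = - 12 \left(\left(-36\right) 5\right) = \left(-12\right) \left(-180\right) = 2160$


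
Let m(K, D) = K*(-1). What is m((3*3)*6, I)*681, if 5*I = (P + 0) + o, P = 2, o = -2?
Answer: -36774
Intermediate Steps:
I = 0 (I = ((2 + 0) - 2)/5 = (2 - 2)/5 = (⅕)*0 = 0)
m(K, D) = -K
m((3*3)*6, I)*681 = -3*3*6*681 = -9*6*681 = -1*54*681 = -54*681 = -36774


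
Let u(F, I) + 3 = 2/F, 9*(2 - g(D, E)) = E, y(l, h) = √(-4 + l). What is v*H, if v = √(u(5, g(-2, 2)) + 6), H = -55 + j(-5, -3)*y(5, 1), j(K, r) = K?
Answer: -12*√85 ≈ -110.63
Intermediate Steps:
g(D, E) = 2 - E/9
H = -60 (H = -55 - 5*√(-4 + 5) = -55 - 5*√1 = -55 - 5*1 = -55 - 5 = -60)
u(F, I) = -3 + 2/F
v = √85/5 (v = √((-3 + 2/5) + 6) = √((-3 + 2*(⅕)) + 6) = √((-3 + ⅖) + 6) = √(-13/5 + 6) = √(17/5) = √85/5 ≈ 1.8439)
v*H = (√85/5)*(-60) = -12*√85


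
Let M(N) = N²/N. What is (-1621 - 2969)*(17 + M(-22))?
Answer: 22950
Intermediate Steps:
M(N) = N
(-1621 - 2969)*(17 + M(-22)) = (-1621 - 2969)*(17 - 22) = -4590*(-5) = 22950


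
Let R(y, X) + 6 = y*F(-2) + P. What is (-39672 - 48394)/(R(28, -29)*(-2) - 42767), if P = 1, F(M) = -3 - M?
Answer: 88066/42701 ≈ 2.0624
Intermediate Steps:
R(y, X) = -5 - y (R(y, X) = -6 + (y*(-3 - 1*(-2)) + 1) = -6 + (y*(-3 + 2) + 1) = -6 + (y*(-1) + 1) = -6 + (-y + 1) = -6 + (1 - y) = -5 - y)
(-39672 - 48394)/(R(28, -29)*(-2) - 42767) = (-39672 - 48394)/((-5 - 1*28)*(-2) - 42767) = -88066/((-5 - 28)*(-2) - 42767) = -88066/(-33*(-2) - 42767) = -88066/(66 - 42767) = -88066/(-42701) = -88066*(-1/42701) = 88066/42701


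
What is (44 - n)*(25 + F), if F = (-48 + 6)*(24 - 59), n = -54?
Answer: 146510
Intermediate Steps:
F = 1470 (F = -42*(-35) = 1470)
(44 - n)*(25 + F) = (44 - 1*(-54))*(25 + 1470) = (44 + 54)*1495 = 98*1495 = 146510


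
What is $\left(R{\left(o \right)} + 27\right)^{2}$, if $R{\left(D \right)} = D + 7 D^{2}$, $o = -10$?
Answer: $514089$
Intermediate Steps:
$\left(R{\left(o \right)} + 27\right)^{2} = \left(- 10 \left(1 + 7 \left(-10\right)\right) + 27\right)^{2} = \left(- 10 \left(1 - 70\right) + 27\right)^{2} = \left(\left(-10\right) \left(-69\right) + 27\right)^{2} = \left(690 + 27\right)^{2} = 717^{2} = 514089$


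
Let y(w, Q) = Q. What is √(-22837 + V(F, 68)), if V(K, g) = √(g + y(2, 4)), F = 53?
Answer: √(-22837 + 6*√2) ≈ 151.09*I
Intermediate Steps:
V(K, g) = √(4 + g) (V(K, g) = √(g + 4) = √(4 + g))
√(-22837 + V(F, 68)) = √(-22837 + √(4 + 68)) = √(-22837 + √72) = √(-22837 + 6*√2)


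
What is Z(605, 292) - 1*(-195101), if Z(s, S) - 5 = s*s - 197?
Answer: 560934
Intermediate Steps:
Z(s, S) = -192 + s² (Z(s, S) = 5 + (s*s - 197) = 5 + (s² - 197) = 5 + (-197 + s²) = -192 + s²)
Z(605, 292) - 1*(-195101) = (-192 + 605²) - 1*(-195101) = (-192 + 366025) + 195101 = 365833 + 195101 = 560934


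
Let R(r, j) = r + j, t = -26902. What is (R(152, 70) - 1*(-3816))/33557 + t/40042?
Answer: -370530409/671844697 ≈ -0.55151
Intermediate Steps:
R(r, j) = j + r
(R(152, 70) - 1*(-3816))/33557 + t/40042 = ((70 + 152) - 1*(-3816))/33557 - 26902/40042 = (222 + 3816)*(1/33557) - 26902*1/40042 = 4038*(1/33557) - 13451/20021 = 4038/33557 - 13451/20021 = -370530409/671844697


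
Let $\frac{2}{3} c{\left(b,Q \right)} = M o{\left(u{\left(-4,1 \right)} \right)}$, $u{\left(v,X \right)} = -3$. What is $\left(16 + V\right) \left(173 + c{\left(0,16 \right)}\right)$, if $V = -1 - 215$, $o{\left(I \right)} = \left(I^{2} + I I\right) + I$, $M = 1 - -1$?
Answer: $-43600$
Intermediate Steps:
$M = 2$ ($M = 1 + 1 = 2$)
$o{\left(I \right)} = I + 2 I^{2}$ ($o{\left(I \right)} = \left(I^{2} + I^{2}\right) + I = 2 I^{2} + I = I + 2 I^{2}$)
$V = -216$ ($V = -1 - 215 = -216$)
$c{\left(b,Q \right)} = 45$ ($c{\left(b,Q \right)} = \frac{3 \cdot 2 \left(- 3 \left(1 + 2 \left(-3\right)\right)\right)}{2} = \frac{3 \cdot 2 \left(- 3 \left(1 - 6\right)\right)}{2} = \frac{3 \cdot 2 \left(\left(-3\right) \left(-5\right)\right)}{2} = \frac{3 \cdot 2 \cdot 15}{2} = \frac{3}{2} \cdot 30 = 45$)
$\left(16 + V\right) \left(173 + c{\left(0,16 \right)}\right) = \left(16 - 216\right) \left(173 + 45\right) = \left(-200\right) 218 = -43600$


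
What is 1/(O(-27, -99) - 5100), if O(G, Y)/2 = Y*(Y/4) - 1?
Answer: -2/403 ≈ -0.0049628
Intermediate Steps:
O(G, Y) = -2 + Y**2/2 (O(G, Y) = 2*(Y*(Y/4) - 1) = 2*(Y**2/4 - 1) = 2*(-1 + Y**2/4) = -2 + Y**2/2)
1/(O(-27, -99) - 5100) = 1/((-2 + (1/2)*(-99)**2) - 5100) = 1/((-2 + (1/2)*9801) - 5100) = 1/((-2 + 9801/2) - 5100) = 1/(9797/2 - 5100) = 1/(-403/2) = -2/403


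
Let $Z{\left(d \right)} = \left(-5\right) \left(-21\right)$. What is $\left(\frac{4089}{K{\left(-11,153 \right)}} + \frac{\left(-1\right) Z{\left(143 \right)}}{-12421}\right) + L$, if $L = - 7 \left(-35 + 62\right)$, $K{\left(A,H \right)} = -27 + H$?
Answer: $- \frac{81663665}{521682} \approx -156.54$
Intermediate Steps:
$Z{\left(d \right)} = 105$
$L = -189$ ($L = \left(-7\right) 27 = -189$)
$\left(\frac{4089}{K{\left(-11,153 \right)}} + \frac{\left(-1\right) Z{\left(143 \right)}}{-12421}\right) + L = \left(\frac{4089}{-27 + 153} + \frac{\left(-1\right) 105}{-12421}\right) - 189 = \left(\frac{4089}{126} - - \frac{105}{12421}\right) - 189 = \left(4089 \cdot \frac{1}{126} + \frac{105}{12421}\right) - 189 = \left(\frac{1363}{42} + \frac{105}{12421}\right) - 189 = \frac{16934233}{521682} - 189 = - \frac{81663665}{521682}$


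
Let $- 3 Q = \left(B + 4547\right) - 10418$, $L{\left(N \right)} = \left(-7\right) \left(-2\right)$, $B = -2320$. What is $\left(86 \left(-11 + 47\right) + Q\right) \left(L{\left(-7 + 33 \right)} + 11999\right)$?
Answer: $\frac{209975227}{3} \approx 6.9992 \cdot 10^{7}$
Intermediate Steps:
$L{\left(N \right)} = 14$
$Q = \frac{8191}{3}$ ($Q = - \frac{\left(-2320 + 4547\right) - 10418}{3} = - \frac{2227 - 10418}{3} = \left(- \frac{1}{3}\right) \left(-8191\right) = \frac{8191}{3} \approx 2730.3$)
$\left(86 \left(-11 + 47\right) + Q\right) \left(L{\left(-7 + 33 \right)} + 11999\right) = \left(86 \left(-11 + 47\right) + \frac{8191}{3}\right) \left(14 + 11999\right) = \left(86 \cdot 36 + \frac{8191}{3}\right) 12013 = \left(3096 + \frac{8191}{3}\right) 12013 = \frac{17479}{3} \cdot 12013 = \frac{209975227}{3}$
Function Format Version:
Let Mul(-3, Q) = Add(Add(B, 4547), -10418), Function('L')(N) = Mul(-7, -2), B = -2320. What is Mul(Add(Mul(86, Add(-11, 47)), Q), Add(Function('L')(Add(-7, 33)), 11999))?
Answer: Rational(209975227, 3) ≈ 6.9992e+7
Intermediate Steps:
Function('L')(N) = 14
Q = Rational(8191, 3) (Q = Mul(Rational(-1, 3), Add(Add(-2320, 4547), -10418)) = Mul(Rational(-1, 3), Add(2227, -10418)) = Mul(Rational(-1, 3), -8191) = Rational(8191, 3) ≈ 2730.3)
Mul(Add(Mul(86, Add(-11, 47)), Q), Add(Function('L')(Add(-7, 33)), 11999)) = Mul(Add(Mul(86, Add(-11, 47)), Rational(8191, 3)), Add(14, 11999)) = Mul(Add(Mul(86, 36), Rational(8191, 3)), 12013) = Mul(Add(3096, Rational(8191, 3)), 12013) = Mul(Rational(17479, 3), 12013) = Rational(209975227, 3)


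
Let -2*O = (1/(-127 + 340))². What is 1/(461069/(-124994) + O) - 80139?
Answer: -838188735732474/10459150979 ≈ -80139.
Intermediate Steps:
O = -1/90738 (O = -1/(2*(-127 + 340)²) = -(1/213)²/2 = -½*1/45369 = -1/90738 ≈ -1.1021e-5)
1/(461069/(-124994) + O) - 80139 = 1/(461069/(-124994) - 1/90738) - 80139 = 1/(461069*(-1/124994) - 1/90738) - 80139 = 1/(-461069/124994 - 1/90738) - 80139 = 1/(-10459150979/2835426393) - 80139 = -2835426393/10459150979 - 80139 = -838188735732474/10459150979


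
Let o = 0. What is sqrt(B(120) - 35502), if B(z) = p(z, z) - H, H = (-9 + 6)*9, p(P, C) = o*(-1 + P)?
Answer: 5*I*sqrt(1419) ≈ 188.35*I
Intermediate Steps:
p(P, C) = 0 (p(P, C) = 0*(-1 + P) = 0)
H = -27 (H = -3*9 = -27)
B(z) = 27 (B(z) = 0 - 1*(-27) = 0 + 27 = 27)
sqrt(B(120) - 35502) = sqrt(27 - 35502) = sqrt(-35475) = 5*I*sqrt(1419)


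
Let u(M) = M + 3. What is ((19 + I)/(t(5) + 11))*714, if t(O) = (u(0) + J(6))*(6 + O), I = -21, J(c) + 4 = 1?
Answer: -1428/11 ≈ -129.82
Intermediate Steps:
J(c) = -3 (J(c) = -4 + 1 = -3)
u(M) = 3 + M
t(O) = 0 (t(O) = ((3 + 0) - 3)*(6 + O) = (3 - 3)*(6 + O) = 0*(6 + O) = 0)
((19 + I)/(t(5) + 11))*714 = ((19 - 21)/(0 + 11))*714 = -2/11*714 = -1428/11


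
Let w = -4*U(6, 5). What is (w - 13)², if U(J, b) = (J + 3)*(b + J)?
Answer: 167281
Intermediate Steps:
U(J, b) = (3 + J)*(J + b)
w = -396 (w = -4*(6² + 3*6 + 3*5 + 6*5) = -4*(36 + 18 + 15 + 30) = -4*99 = -396)
(w - 13)² = (-396 - 13)² = (-409)² = 167281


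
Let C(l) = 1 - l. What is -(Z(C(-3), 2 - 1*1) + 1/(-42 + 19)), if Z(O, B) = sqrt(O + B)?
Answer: 1/23 - sqrt(5) ≈ -2.1926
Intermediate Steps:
Z(O, B) = sqrt(B + O)
-(Z(C(-3), 2 - 1*1) + 1/(-42 + 19)) = -(sqrt((2 - 1*1) + (1 - 1*(-3))) + 1/(-42 + 19)) = -(sqrt((2 - 1) + (1 + 3)) + 1/(-23)) = -(sqrt(1 + 4) - 1/23) = -(sqrt(5) - 1/23) = -(-1/23 + sqrt(5)) = 1/23 - sqrt(5)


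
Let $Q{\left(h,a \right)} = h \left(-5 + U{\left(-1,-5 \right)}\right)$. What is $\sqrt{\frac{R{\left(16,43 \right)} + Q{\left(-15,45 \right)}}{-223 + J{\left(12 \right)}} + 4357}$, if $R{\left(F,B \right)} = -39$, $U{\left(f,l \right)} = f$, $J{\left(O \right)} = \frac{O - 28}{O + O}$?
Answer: $\frac{\sqrt{1961597374}}{671} \approx 66.006$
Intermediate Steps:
$J{\left(O \right)} = \frac{-28 + O}{2 O}$
$Q{\left(h,a \right)} = - 6 h$ ($Q{\left(h,a \right)} = h \left(-5 - 1\right) = h \left(-6\right) = - 6 h$)
$\sqrt{\frac{R{\left(16,43 \right)} + Q{\left(-15,45 \right)}}{-223 + J{\left(12 \right)}} + 4357} = \sqrt{\frac{-39 - -90}{-223 + \frac{-28 + 12}{2 \cdot 12}} + 4357} = \sqrt{\frac{-39 + 90}{-223 + \frac{1}{2} \cdot \frac{1}{12} \left(-16\right)} + 4357} = \sqrt{\frac{51}{-223 - \frac{2}{3}} + 4357} = \sqrt{\frac{51}{- \frac{671}{3}} + 4357} = \sqrt{51 \left(- \frac{3}{671}\right) + 4357} = \sqrt{- \frac{153}{671} + 4357} = \sqrt{\frac{2923394}{671}} = \frac{\sqrt{1961597374}}{671}$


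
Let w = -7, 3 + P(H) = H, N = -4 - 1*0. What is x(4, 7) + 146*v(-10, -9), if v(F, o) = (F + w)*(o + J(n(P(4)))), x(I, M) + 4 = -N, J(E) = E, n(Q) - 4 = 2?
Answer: 7446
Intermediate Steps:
N = -4 (N = -4 + 0 = -4)
P(H) = -3 + H
n(Q) = 6 (n(Q) = 4 + 2 = 6)
x(I, M) = 0 (x(I, M) = -4 - 1*(-4) = -4 + 4 = 0)
v(F, o) = (-7 + F)*(6 + o) (v(F, o) = (F - 7)*(o + 6) = (-7 + F)*(6 + o))
x(4, 7) + 146*v(-10, -9) = 0 + 146*(-42 - 7*(-9) + 6*(-10) - 10*(-9)) = 0 + 146*(-42 + 63 - 60 + 90) = 0 + 146*51 = 0 + 7446 = 7446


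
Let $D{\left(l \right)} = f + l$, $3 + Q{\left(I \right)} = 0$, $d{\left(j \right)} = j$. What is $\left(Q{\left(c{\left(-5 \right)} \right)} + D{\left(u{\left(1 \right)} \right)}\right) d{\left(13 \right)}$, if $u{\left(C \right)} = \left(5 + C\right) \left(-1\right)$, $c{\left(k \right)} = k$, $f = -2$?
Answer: $-143$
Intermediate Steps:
$Q{\left(I \right)} = -3$ ($Q{\left(I \right)} = -3 + 0 = -3$)
$u{\left(C \right)} = -5 - C$
$D{\left(l \right)} = -2 + l$
$\left(Q{\left(c{\left(-5 \right)} \right)} + D{\left(u{\left(1 \right)} \right)}\right) d{\left(13 \right)} = \left(-3 - 8\right) 13 = \left(-11\right) 13 = -143$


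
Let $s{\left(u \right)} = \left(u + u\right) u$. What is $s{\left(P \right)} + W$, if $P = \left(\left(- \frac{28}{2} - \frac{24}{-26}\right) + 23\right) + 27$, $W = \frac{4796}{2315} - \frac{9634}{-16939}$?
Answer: $\frac{1391323904002}{509779205} \approx 2729.3$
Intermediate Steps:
$W = \frac{103542154}{39213785}$ ($W = 4796 \cdot \frac{1}{2315} - - \frac{9634}{16939} = \frac{4796}{2315} + \frac{9634}{16939} = \frac{103542154}{39213785} \approx 2.6405$)
$P = \frac{480}{13}$ ($P = \left(\left(\left(-28\right) \frac{1}{2} - - \frac{12}{13}\right) + 23\right) + 27 = \left(\left(-14 + \frac{12}{13}\right) + 23\right) + 27 = \left(- \frac{170}{13} + 23\right) + 27 = \frac{129}{13} + 27 = \frac{480}{13} \approx 36.923$)
$s{\left(u \right)} = 2 u^{2}$ ($s{\left(u \right)} = 2 u u = 2 u^{2}$)
$s{\left(P \right)} + W = 2 \left(\frac{480}{13}\right)^{2} + \frac{103542154}{39213785} = 2 \cdot \frac{230400}{169} + \frac{103542154}{39213785} = \frac{460800}{169} + \frac{103542154}{39213785} = \frac{1391323904002}{509779205}$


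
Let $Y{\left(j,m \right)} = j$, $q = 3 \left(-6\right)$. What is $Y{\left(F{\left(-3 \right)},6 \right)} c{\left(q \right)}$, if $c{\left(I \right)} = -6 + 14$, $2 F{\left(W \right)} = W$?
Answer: $-12$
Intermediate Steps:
$F{\left(W \right)} = \frac{W}{2}$
$q = -18$
$c{\left(I \right)} = 8$
$Y{\left(F{\left(-3 \right)},6 \right)} c{\left(q \right)} = \frac{1}{2} \left(-3\right) 8 = \left(- \frac{3}{2}\right) 8 = -12$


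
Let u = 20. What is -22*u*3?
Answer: -1320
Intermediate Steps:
-22*u*3 = -22*20*3 = -440*3 = -1320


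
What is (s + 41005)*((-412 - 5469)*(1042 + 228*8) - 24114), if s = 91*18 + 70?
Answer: -720955289780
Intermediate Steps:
s = 1708 (s = 1638 + 70 = 1708)
(s + 41005)*((-412 - 5469)*(1042 + 228*8) - 24114) = (1708 + 41005)*((-412 - 5469)*(1042 + 228*8) - 24114) = 42713*(-5881*(1042 + 1824) - 24114) = 42713*(-5881*2866 - 24114) = 42713*(-16854946 - 24114) = 42713*(-16879060) = -720955289780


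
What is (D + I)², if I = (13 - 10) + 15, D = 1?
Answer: 361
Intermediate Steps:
I = 18 (I = 3 + 15 = 18)
(D + I)² = (1 + 18)² = 19² = 361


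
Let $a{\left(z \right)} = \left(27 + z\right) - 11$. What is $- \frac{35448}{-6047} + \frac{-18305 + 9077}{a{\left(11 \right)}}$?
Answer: $- \frac{18281540}{54423} \approx -335.92$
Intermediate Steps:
$a{\left(z \right)} = 16 + z$
$- \frac{35448}{-6047} + \frac{-18305 + 9077}{a{\left(11 \right)}} = - \frac{35448}{-6047} + \frac{-18305 + 9077}{16 + 11} = \left(-35448\right) \left(- \frac{1}{6047}\right) - \frac{9228}{27} = \frac{35448}{6047} - \frac{3076}{9} = - \frac{18281540}{54423}$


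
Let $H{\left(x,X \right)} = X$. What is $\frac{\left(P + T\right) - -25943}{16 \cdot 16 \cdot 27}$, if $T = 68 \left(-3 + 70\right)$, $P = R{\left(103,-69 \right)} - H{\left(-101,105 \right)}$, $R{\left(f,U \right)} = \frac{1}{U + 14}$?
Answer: $\frac{185741}{42240} \approx 4.3973$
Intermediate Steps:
$R{\left(f,U \right)} = \frac{1}{14 + U}$
$P = - \frac{5776}{55}$ ($P = \frac{1}{14 - 69} - 105 = \frac{1}{-55} - 105 = - \frac{1}{55} - 105 = - \frac{5776}{55} \approx -105.02$)
$T = 4556$ ($T = 68 \cdot 67 = 4556$)
$\frac{\left(P + T\right) - -25943}{16 \cdot 16 \cdot 27} = \frac{\left(- \frac{5776}{55} + 4556\right) - -25943}{16 \cdot 16 \cdot 27} = \frac{\frac{244804}{55} + 25943}{256 \cdot 27} = \frac{1671669}{55 \cdot 6912} = \frac{1671669}{55} \cdot \frac{1}{6912} = \frac{185741}{42240}$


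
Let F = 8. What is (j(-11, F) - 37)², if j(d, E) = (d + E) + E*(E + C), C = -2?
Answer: 64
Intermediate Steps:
j(d, E) = E + d + E*(-2 + E) (j(d, E) = (d + E) + E*(E - 2) = (E + d) + E*(-2 + E) = E + d + E*(-2 + E))
(j(-11, F) - 37)² = ((-11 + 8² - 1*8) - 37)² = ((-11 + 64 - 8) - 37)² = (45 - 37)² = 8² = 64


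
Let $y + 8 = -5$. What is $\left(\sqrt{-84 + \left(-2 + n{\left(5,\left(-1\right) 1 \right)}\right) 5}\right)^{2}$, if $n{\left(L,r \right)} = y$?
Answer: $-159$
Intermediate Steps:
$y = -13$ ($y = -8 - 5 = -13$)
$n{\left(L,r \right)} = -13$
$\left(\sqrt{-84 + \left(-2 + n{\left(5,\left(-1\right) 1 \right)}\right) 5}\right)^{2} = \left(\sqrt{-84 + \left(-2 - 13\right) 5}\right)^{2} = \left(\sqrt{-84 - 75}\right)^{2} = \left(\sqrt{-159}\right)^{2} = \left(i \sqrt{159}\right)^{2} = -159$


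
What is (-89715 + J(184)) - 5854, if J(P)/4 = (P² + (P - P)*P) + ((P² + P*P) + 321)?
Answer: 311987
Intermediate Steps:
J(P) = 1284 + 12*P² (J(P) = 4*((P² + (P - P)*P) + ((P² + P*P) + 321)) = 4*((P² + 0*P) + ((P² + P²) + 321)) = 4*((P² + 0) + (2*P² + 321)) = 4*(P² + (321 + 2*P²)) = 4*(321 + 3*P²) = 1284 + 12*P²)
(-89715 + J(184)) - 5854 = (-89715 + (1284 + 12*184²)) - 5854 = (-89715 + (1284 + 12*33856)) - 5854 = (-89715 + (1284 + 406272)) - 5854 = (-89715 + 407556) - 5854 = 317841 - 5854 = 311987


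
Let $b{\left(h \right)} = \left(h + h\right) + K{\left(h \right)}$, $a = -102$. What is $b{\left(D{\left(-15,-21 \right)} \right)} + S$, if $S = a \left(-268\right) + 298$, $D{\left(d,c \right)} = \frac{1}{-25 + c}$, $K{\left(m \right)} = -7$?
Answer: $\frac{635420}{23} \approx 27627.0$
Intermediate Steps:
$b{\left(h \right)} = -7 + 2 h$ ($b{\left(h \right)} = \left(h + h\right) - 7 = 2 h - 7 = -7 + 2 h$)
$S = 27634$ ($S = \left(-102\right) \left(-268\right) + 298 = 27336 + 298 = 27634$)
$b{\left(D{\left(-15,-21 \right)} \right)} + S = \left(-7 + \frac{2}{-25 - 21}\right) + 27634 = \left(-7 + \frac{2}{-46}\right) + 27634 = \left(-7 + 2 \left(- \frac{1}{46}\right)\right) + 27634 = \left(-7 - \frac{1}{23}\right) + 27634 = - \frac{162}{23} + 27634 = \frac{635420}{23}$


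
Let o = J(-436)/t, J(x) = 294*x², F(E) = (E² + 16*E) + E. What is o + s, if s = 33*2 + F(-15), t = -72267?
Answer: -162956/221 ≈ -737.36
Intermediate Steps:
F(E) = E² + 17*E
o = -170912/221 (o = (294*(-436)²)/(-72267) = (294*190096)*(-1/72267) = 55888224*(-1/72267) = -170912/221 ≈ -773.36)
s = 36 (s = 33*2 - 15*(17 - 15) = 66 - 15*2 = 66 - 30 = 36)
o + s = -170912/221 + 36 = -162956/221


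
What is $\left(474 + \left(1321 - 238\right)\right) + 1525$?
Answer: $3082$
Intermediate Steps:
$\left(474 + \left(1321 - 238\right)\right) + 1525 = \left(474 + 1083\right) + 1525 = 1557 + 1525 = 3082$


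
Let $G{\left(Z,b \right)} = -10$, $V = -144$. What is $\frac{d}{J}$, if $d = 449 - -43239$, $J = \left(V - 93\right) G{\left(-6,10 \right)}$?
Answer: $\frac{21844}{1185} \approx 18.434$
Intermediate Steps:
$J = 2370$ ($J = \left(-144 - 93\right) \left(-10\right) = \left(-237\right) \left(-10\right) = 2370$)
$d = 43688$ ($d = 449 + 43239 = 43688$)
$\frac{d}{J} = \frac{43688}{2370} = 43688 \cdot \frac{1}{2370} = \frac{21844}{1185}$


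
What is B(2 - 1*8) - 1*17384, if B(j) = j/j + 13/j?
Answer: -104311/6 ≈ -17385.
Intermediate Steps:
B(j) = 1 + 13/j
B(2 - 1*8) - 1*17384 = (13 + (2 - 1*8))/(2 - 1*8) - 1*17384 = (13 + (2 - 8))/(2 - 8) - 17384 = (13 - 6)/(-6) - 17384 = -⅙*7 - 17384 = -7/6 - 17384 = -104311/6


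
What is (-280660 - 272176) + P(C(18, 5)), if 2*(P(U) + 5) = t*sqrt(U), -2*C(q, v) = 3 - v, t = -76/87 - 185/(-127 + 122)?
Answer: -96191191/174 ≈ -5.5282e+5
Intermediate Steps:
t = 3143/87 (t = -76*1/87 - 185/(-5) = -76/87 - 185*(-1/5) = -76/87 + 37 = 3143/87 ≈ 36.126)
C(q, v) = -3/2 + v/2 (C(q, v) = -(3 - v)/2 = -3/2 + v/2)
P(U) = -5 + 3143*sqrt(U)/174 (P(U) = -5 + (3143*sqrt(U)/87)/2 = -5 + 3143*sqrt(U)/174)
(-280660 - 272176) + P(C(18, 5)) = (-280660 - 272176) + (-5 + 3143*sqrt(-3/2 + (1/2)*5)/174) = -552836 + (-5 + 3143*sqrt(-3/2 + 5/2)/174) = -552836 + (-5 + 3143*sqrt(1)/174) = -552836 + (-5 + (3143/174)*1) = -552836 + (-5 + 3143/174) = -552836 + 2273/174 = -96191191/174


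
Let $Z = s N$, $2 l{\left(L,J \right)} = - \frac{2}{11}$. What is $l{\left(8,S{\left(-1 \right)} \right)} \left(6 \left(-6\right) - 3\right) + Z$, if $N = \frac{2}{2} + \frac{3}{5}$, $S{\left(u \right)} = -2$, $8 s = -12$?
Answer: $\frac{63}{55} \approx 1.1455$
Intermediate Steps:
$s = - \frac{3}{2}$ ($s = \frac{1}{8} \left(-12\right) = - \frac{3}{2} \approx -1.5$)
$N = \frac{8}{5}$ ($N = 2 \cdot \frac{1}{2} + 3 \cdot \frac{1}{5} = 1 + \frac{3}{5} = \frac{8}{5} \approx 1.6$)
$l{\left(L,J \right)} = - \frac{1}{11}$ ($l{\left(L,J \right)} = \frac{\left(-2\right) \frac{1}{11}}{2} = \frac{1}{2} \left(- \frac{2}{11}\right) = - \frac{1}{11}$)
$Z = - \frac{12}{5}$ ($Z = \left(- \frac{3}{2}\right) \frac{8}{5} = - \frac{12}{5} \approx -2.4$)
$l{\left(8,S{\left(-1 \right)} \right)} \left(6 \left(-6\right) - 3\right) + Z = - \frac{6 \left(-6\right) - 3}{11} - \frac{12}{5} = - \frac{-36 - 3}{11} - \frac{12}{5} = \left(- \frac{1}{11}\right) \left(-39\right) - \frac{12}{5} = \frac{39}{11} - \frac{12}{5} = \frac{63}{55}$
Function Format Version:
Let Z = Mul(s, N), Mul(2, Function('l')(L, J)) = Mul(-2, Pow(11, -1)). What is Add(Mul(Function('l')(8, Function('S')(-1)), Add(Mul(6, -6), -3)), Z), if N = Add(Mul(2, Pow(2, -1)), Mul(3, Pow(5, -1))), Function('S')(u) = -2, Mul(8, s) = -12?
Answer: Rational(63, 55) ≈ 1.1455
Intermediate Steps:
s = Rational(-3, 2) (s = Mul(Rational(1, 8), -12) = Rational(-3, 2) ≈ -1.5000)
N = Rational(8, 5) (N = Add(Mul(2, Rational(1, 2)), Mul(3, Rational(1, 5))) = Add(1, Rational(3, 5)) = Rational(8, 5) ≈ 1.6000)
Function('l')(L, J) = Rational(-1, 11) (Function('l')(L, J) = Mul(Rational(1, 2), Mul(-2, Pow(11, -1))) = Mul(Rational(1, 2), Mul(-2, Rational(1, 11))) = Mul(Rational(1, 2), Rational(-2, 11)) = Rational(-1, 11))
Z = Rational(-12, 5) (Z = Mul(Rational(-3, 2), Rational(8, 5)) = Rational(-12, 5) ≈ -2.4000)
Add(Mul(Function('l')(8, Function('S')(-1)), Add(Mul(6, -6), -3)), Z) = Add(Mul(Rational(-1, 11), Add(Mul(6, -6), -3)), Rational(-12, 5)) = Add(Mul(Rational(-1, 11), Add(-36, -3)), Rational(-12, 5)) = Add(Mul(Rational(-1, 11), -39), Rational(-12, 5)) = Add(Rational(39, 11), Rational(-12, 5)) = Rational(63, 55)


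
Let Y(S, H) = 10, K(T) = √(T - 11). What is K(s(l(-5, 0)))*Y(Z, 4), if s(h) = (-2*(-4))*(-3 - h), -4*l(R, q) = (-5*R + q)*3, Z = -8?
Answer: 10*√115 ≈ 107.24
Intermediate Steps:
l(R, q) = -3*q/4 + 15*R/4 (l(R, q) = -(-5*R + q)*3/4 = -(q - 5*R)*3/4 = -(-15*R + 3*q)/4 = -3*q/4 + 15*R/4)
s(h) = -24 - 8*h (s(h) = 8*(-3 - h) = -24 - 8*h)
K(T) = √(-11 + T)
K(s(l(-5, 0)))*Y(Z, 4) = √(-11 + (-24 - 8*(-¾*0 + (15/4)*(-5))))*10 = √(-11 + (-24 - 8*(0 - 75/4)))*10 = √(-11 + (-24 - 8*(-75/4)))*10 = √(-11 + (-24 + 150))*10 = √(-11 + 126)*10 = √115*10 = 10*√115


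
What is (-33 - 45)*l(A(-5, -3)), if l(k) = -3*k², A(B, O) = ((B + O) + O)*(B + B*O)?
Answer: 2831400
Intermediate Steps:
A(B, O) = (B + 2*O)*(B + B*O)
(-33 - 45)*l(A(-5, -3)) = (-33 - 45)*(-3*25*(-5 + 2*(-3) + 2*(-3)² - 5*(-3))²) = -(-234)*(-5*(-5 - 6 + 2*9 + 15))² = -(-234)*(-5*(-5 - 6 + 18 + 15))² = -(-234)*(-5*22)² = -(-234)*(-110)² = -(-234)*12100 = -78*(-36300) = 2831400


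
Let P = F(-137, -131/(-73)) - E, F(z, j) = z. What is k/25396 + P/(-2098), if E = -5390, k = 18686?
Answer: -11775245/6660101 ≈ -1.7680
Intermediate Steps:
P = 5253 (P = -137 - 1*(-5390) = -137 + 5390 = 5253)
k/25396 + P/(-2098) = 18686/25396 + 5253/(-2098) = 18686*(1/25396) + 5253*(-1/2098) = 9343/12698 - 5253/2098 = -11775245/6660101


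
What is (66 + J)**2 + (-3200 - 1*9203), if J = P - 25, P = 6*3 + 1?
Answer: -8803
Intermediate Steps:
P = 19 (P = 18 + 1 = 19)
J = -6 (J = 19 - 25 = -6)
(66 + J)**2 + (-3200 - 1*9203) = (66 - 6)**2 + (-3200 - 1*9203) = 60**2 + (-3200 - 9203) = 3600 - 12403 = -8803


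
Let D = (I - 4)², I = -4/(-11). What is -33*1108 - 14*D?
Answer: -4446644/121 ≈ -36749.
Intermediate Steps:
I = 4/11 (I = -4*(-1/11) = 4/11 ≈ 0.36364)
D = 1600/121 (D = (4/11 - 4)² = (-40/11)² = 1600/121 ≈ 13.223)
-33*1108 - 14*D = -33*1108 - 14*1600/121 = -36564 - 22400/121 = -4446644/121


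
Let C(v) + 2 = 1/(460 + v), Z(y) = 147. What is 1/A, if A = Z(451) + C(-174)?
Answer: 286/41471 ≈ 0.0068964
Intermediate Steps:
C(v) = -2 + 1/(460 + v)
A = 41471/286 (A = 147 + (-919 - 2*(-174))/(460 - 174) = 147 + (-919 + 348)/286 = 147 + (1/286)*(-571) = 147 - 571/286 = 41471/286 ≈ 145.00)
1/A = 1/(41471/286) = 286/41471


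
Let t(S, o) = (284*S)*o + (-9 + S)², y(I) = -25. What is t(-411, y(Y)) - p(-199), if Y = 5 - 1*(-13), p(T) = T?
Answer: 3094699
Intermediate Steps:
Y = 18 (Y = 5 + 13 = 18)
t(S, o) = (-9 + S)² + 284*S*o (t(S, o) = 284*S*o + (-9 + S)² = (-9 + S)² + 284*S*o)
t(-411, y(Y)) - p(-199) = ((-9 - 411)² + 284*(-411)*(-25)) - 1*(-199) = ((-420)² + 2918100) + 199 = (176400 + 2918100) + 199 = 3094500 + 199 = 3094699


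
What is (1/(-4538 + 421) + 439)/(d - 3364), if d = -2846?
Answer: -100409/1420365 ≈ -0.070692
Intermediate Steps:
(1/(-4538 + 421) + 439)/(d - 3364) = (1/(-4538 + 421) + 439)/(-2846 - 3364) = (1/(-4117) + 439)/(-6210) = (-1/4117 + 439)*(-1/6210) = (1807362/4117)*(-1/6210) = -100409/1420365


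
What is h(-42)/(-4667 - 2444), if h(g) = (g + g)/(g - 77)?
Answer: -12/120887 ≈ -9.9266e-5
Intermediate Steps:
h(g) = 2*g/(-77 + g) (h(g) = (2*g)/(-77 + g) = 2*g/(-77 + g))
h(-42)/(-4667 - 2444) = (2*(-42)/(-77 - 42))/(-4667 - 2444) = (2*(-42)/(-119))/(-7111) = (2*(-42)*(-1/119))*(-1/7111) = (12/17)*(-1/7111) = -12/120887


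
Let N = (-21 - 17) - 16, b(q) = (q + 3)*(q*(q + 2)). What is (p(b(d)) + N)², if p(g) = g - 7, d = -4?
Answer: 4761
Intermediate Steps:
b(q) = q*(2 + q)*(3 + q) (b(q) = (3 + q)*(q*(2 + q)) = q*(2 + q)*(3 + q))
p(g) = -7 + g
N = -54 (N = -38 - 16 = -54)
(p(b(d)) + N)² = ((-7 - 4*(6 + (-4)² + 5*(-4))) - 54)² = ((-7 - 4*(6 + 16 - 20)) - 54)² = ((-7 - 4*2) - 54)² = ((-7 - 8) - 54)² = (-15 - 54)² = (-69)² = 4761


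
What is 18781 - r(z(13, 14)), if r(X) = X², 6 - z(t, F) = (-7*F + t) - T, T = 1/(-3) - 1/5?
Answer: 2384276/225 ≈ 10597.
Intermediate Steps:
T = -8/15 (T = 1*(-⅓) - 1*⅕ = -⅓ - ⅕ = -8/15 ≈ -0.53333)
z(t, F) = 82/15 - t + 7*F (z(t, F) = 6 - ((-7*F + t) - 1*(-8/15)) = 6 - ((t - 7*F) + 8/15) = 6 - (8/15 + t - 7*F) = 6 + (-8/15 - t + 7*F) = 82/15 - t + 7*F)
18781 - r(z(13, 14)) = 18781 - (82/15 - 1*13 + 7*14)² = 18781 - (82/15 - 13 + 98)² = 18781 - (1357/15)² = 18781 - 1*1841449/225 = 18781 - 1841449/225 = 2384276/225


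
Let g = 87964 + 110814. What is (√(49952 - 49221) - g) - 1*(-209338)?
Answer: 10560 + √731 ≈ 10587.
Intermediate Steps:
g = 198778
(√(49952 - 49221) - g) - 1*(-209338) = (√(49952 - 49221) - 1*198778) - 1*(-209338) = (√731 - 198778) + 209338 = (-198778 + √731) + 209338 = 10560 + √731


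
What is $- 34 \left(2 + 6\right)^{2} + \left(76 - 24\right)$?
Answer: $-2124$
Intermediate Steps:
$- 34 \left(2 + 6\right)^{2} + \left(76 - 24\right) = - 34 \cdot 8^{2} + 52 = \left(-34\right) 64 + 52 = -2176 + 52 = -2124$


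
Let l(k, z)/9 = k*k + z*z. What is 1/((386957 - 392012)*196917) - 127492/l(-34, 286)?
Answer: -391689831437/2293658365670 ≈ -0.17077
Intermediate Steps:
l(k, z) = 9*k² + 9*z² (l(k, z) = 9*(k*k + z*z) = 9*(k² + z²) = 9*k² + 9*z²)
1/((386957 - 392012)*196917) - 127492/l(-34, 286) = 1/((386957 - 392012)*196917) - 127492/(9*(-34)² + 9*286²) = (1/196917)/(-5055) - 127492/(9*1156 + 9*81796) = -1/5055*1/196917 - 127492/(10404 + 736164) = -1/995415435 - 127492/746568 = -1/995415435 - 127492*1/746568 = -1/995415435 - 31873/186642 = -391689831437/2293658365670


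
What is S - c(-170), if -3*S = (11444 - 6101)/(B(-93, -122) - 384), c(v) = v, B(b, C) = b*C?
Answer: 1861759/10962 ≈ 169.84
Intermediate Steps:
B(b, C) = C*b
S = -1781/10962 (S = -(11444 - 6101)/(3*(-122*(-93) - 384)) = -1781/(11346 - 384) = -1781/10962 ≈ -0.16247)
S - c(-170) = -1781/10962 - 1*(-170) = -1781/10962 + 170 = 1861759/10962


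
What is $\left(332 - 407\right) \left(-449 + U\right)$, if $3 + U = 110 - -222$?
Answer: $9000$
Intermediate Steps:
$U = 329$ ($U = -3 + \left(110 - -222\right) = -3 + \left(110 + 222\right) = -3 + 332 = 329$)
$\left(332 - 407\right) \left(-449 + U\right) = \left(332 - 407\right) \left(-449 + 329\right) = \left(-75\right) \left(-120\right) = 9000$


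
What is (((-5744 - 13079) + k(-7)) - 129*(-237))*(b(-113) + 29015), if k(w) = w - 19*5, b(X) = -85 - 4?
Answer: 336930048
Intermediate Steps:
b(X) = -89
k(w) = -95 + w (k(w) = w - 1*95 = w - 95 = -95 + w)
(((-5744 - 13079) + k(-7)) - 129*(-237))*(b(-113) + 29015) = (((-5744 - 13079) + (-95 - 7)) - 129*(-237))*(-89 + 29015) = ((-18823 - 102) + 30573)*28926 = (-18925 + 30573)*28926 = 11648*28926 = 336930048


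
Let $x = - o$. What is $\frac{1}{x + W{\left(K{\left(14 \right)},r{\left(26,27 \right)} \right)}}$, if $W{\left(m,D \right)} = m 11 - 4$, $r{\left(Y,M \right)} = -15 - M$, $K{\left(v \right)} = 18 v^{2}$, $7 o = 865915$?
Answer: $- \frac{7}{594287} \approx -1.1779 \cdot 10^{-5}$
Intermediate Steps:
$o = \frac{865915}{7}$ ($o = \frac{1}{7} \cdot 865915 = \frac{865915}{7} \approx 1.237 \cdot 10^{5}$)
$x = - \frac{865915}{7}$ ($x = \left(-1\right) \frac{865915}{7} = - \frac{865915}{7} \approx -1.237 \cdot 10^{5}$)
$W{\left(m,D \right)} = -4 + 11 m$ ($W{\left(m,D \right)} = 11 m - 4 = -4 + 11 m$)
$\frac{1}{x + W{\left(K{\left(14 \right)},r{\left(26,27 \right)} \right)}} = \frac{1}{- \frac{865915}{7} - \left(4 - 11 \cdot 18 \cdot 14^{2}\right)} = \frac{1}{- \frac{865915}{7} - \left(4 - 11 \cdot 18 \cdot 196\right)} = \frac{1}{- \frac{865915}{7} + \left(-4 + 11 \cdot 3528\right)} = \frac{1}{- \frac{865915}{7} + \left(-4 + 38808\right)} = \frac{1}{- \frac{865915}{7} + 38804} = \frac{1}{- \frac{594287}{7}} = - \frac{7}{594287}$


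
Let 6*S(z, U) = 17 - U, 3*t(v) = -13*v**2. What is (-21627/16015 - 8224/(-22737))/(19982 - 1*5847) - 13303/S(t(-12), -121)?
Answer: -68470825084041772/118381476845775 ≈ -578.39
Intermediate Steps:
t(v) = -13*v**2/3 (t(v) = (-13*v**2)/3 = -13*v**2/3)
S(z, U) = 17/6 - U/6 (S(z, U) = (17 - U)/6 = 17/6 - U/6)
(-21627/16015 - 8224/(-22737))/(19982 - 1*5847) - 13303/S(t(-12), -121) = (-21627/16015 - 8224/(-22737))/(19982 - 1*5847) - 13303/(17/6 - 1/6*(-121)) = (-21627*1/16015 - 8224*(-1/22737))/(19982 - 5847) - 13303/(17/6 + 121/6) = (-21627/16015 + 8224/22737)/14135 - 13303/23 = -360025739/364133055*1/14135 - 13303*1/23 = -360025739/5147020732425 - 13303/23 = -68470825084041772/118381476845775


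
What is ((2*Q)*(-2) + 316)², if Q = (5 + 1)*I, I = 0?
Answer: 99856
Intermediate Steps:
Q = 0 (Q = (5 + 1)*0 = 6*0 = 0)
((2*Q)*(-2) + 316)² = ((2*0)*(-2) + 316)² = (0*(-2) + 316)² = (0 + 316)² = 316² = 99856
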